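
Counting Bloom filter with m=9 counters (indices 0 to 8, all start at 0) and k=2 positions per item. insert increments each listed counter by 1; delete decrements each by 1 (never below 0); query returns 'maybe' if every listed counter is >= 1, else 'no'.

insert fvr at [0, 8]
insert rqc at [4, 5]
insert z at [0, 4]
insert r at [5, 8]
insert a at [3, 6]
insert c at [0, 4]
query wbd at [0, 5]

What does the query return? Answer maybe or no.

Step 1: insert fvr at [0, 8] -> counters=[1,0,0,0,0,0,0,0,1]
Step 2: insert rqc at [4, 5] -> counters=[1,0,0,0,1,1,0,0,1]
Step 3: insert z at [0, 4] -> counters=[2,0,0,0,2,1,0,0,1]
Step 4: insert r at [5, 8] -> counters=[2,0,0,0,2,2,0,0,2]
Step 5: insert a at [3, 6] -> counters=[2,0,0,1,2,2,1,0,2]
Step 6: insert c at [0, 4] -> counters=[3,0,0,1,3,2,1,0,2]
Query wbd: check counters[0]=3 counters[5]=2 -> maybe

Answer: maybe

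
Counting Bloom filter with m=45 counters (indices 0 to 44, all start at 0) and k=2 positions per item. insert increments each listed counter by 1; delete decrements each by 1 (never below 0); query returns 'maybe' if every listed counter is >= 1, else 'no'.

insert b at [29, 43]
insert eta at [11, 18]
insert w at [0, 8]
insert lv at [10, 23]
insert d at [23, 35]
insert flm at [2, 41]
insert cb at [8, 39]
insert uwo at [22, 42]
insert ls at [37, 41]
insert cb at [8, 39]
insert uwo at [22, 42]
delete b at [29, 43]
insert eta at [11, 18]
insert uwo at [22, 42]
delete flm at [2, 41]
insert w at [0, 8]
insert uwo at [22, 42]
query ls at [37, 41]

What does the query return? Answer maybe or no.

Step 1: insert b at [29, 43] -> counters=[0,0,0,0,0,0,0,0,0,0,0,0,0,0,0,0,0,0,0,0,0,0,0,0,0,0,0,0,0,1,0,0,0,0,0,0,0,0,0,0,0,0,0,1,0]
Step 2: insert eta at [11, 18] -> counters=[0,0,0,0,0,0,0,0,0,0,0,1,0,0,0,0,0,0,1,0,0,0,0,0,0,0,0,0,0,1,0,0,0,0,0,0,0,0,0,0,0,0,0,1,0]
Step 3: insert w at [0, 8] -> counters=[1,0,0,0,0,0,0,0,1,0,0,1,0,0,0,0,0,0,1,0,0,0,0,0,0,0,0,0,0,1,0,0,0,0,0,0,0,0,0,0,0,0,0,1,0]
Step 4: insert lv at [10, 23] -> counters=[1,0,0,0,0,0,0,0,1,0,1,1,0,0,0,0,0,0,1,0,0,0,0,1,0,0,0,0,0,1,0,0,0,0,0,0,0,0,0,0,0,0,0,1,0]
Step 5: insert d at [23, 35] -> counters=[1,0,0,0,0,0,0,0,1,0,1,1,0,0,0,0,0,0,1,0,0,0,0,2,0,0,0,0,0,1,0,0,0,0,0,1,0,0,0,0,0,0,0,1,0]
Step 6: insert flm at [2, 41] -> counters=[1,0,1,0,0,0,0,0,1,0,1,1,0,0,0,0,0,0,1,0,0,0,0,2,0,0,0,0,0,1,0,0,0,0,0,1,0,0,0,0,0,1,0,1,0]
Step 7: insert cb at [8, 39] -> counters=[1,0,1,0,0,0,0,0,2,0,1,1,0,0,0,0,0,0,1,0,0,0,0,2,0,0,0,0,0,1,0,0,0,0,0,1,0,0,0,1,0,1,0,1,0]
Step 8: insert uwo at [22, 42] -> counters=[1,0,1,0,0,0,0,0,2,0,1,1,0,0,0,0,0,0,1,0,0,0,1,2,0,0,0,0,0,1,0,0,0,0,0,1,0,0,0,1,0,1,1,1,0]
Step 9: insert ls at [37, 41] -> counters=[1,0,1,0,0,0,0,0,2,0,1,1,0,0,0,0,0,0,1,0,0,0,1,2,0,0,0,0,0,1,0,0,0,0,0,1,0,1,0,1,0,2,1,1,0]
Step 10: insert cb at [8, 39] -> counters=[1,0,1,0,0,0,0,0,3,0,1,1,0,0,0,0,0,0,1,0,0,0,1,2,0,0,0,0,0,1,0,0,0,0,0,1,0,1,0,2,0,2,1,1,0]
Step 11: insert uwo at [22, 42] -> counters=[1,0,1,0,0,0,0,0,3,0,1,1,0,0,0,0,0,0,1,0,0,0,2,2,0,0,0,0,0,1,0,0,0,0,0,1,0,1,0,2,0,2,2,1,0]
Step 12: delete b at [29, 43] -> counters=[1,0,1,0,0,0,0,0,3,0,1,1,0,0,0,0,0,0,1,0,0,0,2,2,0,0,0,0,0,0,0,0,0,0,0,1,0,1,0,2,0,2,2,0,0]
Step 13: insert eta at [11, 18] -> counters=[1,0,1,0,0,0,0,0,3,0,1,2,0,0,0,0,0,0,2,0,0,0,2,2,0,0,0,0,0,0,0,0,0,0,0,1,0,1,0,2,0,2,2,0,0]
Step 14: insert uwo at [22, 42] -> counters=[1,0,1,0,0,0,0,0,3,0,1,2,0,0,0,0,0,0,2,0,0,0,3,2,0,0,0,0,0,0,0,0,0,0,0,1,0,1,0,2,0,2,3,0,0]
Step 15: delete flm at [2, 41] -> counters=[1,0,0,0,0,0,0,0,3,0,1,2,0,0,0,0,0,0,2,0,0,0,3,2,0,0,0,0,0,0,0,0,0,0,0,1,0,1,0,2,0,1,3,0,0]
Step 16: insert w at [0, 8] -> counters=[2,0,0,0,0,0,0,0,4,0,1,2,0,0,0,0,0,0,2,0,0,0,3,2,0,0,0,0,0,0,0,0,0,0,0,1,0,1,0,2,0,1,3,0,0]
Step 17: insert uwo at [22, 42] -> counters=[2,0,0,0,0,0,0,0,4,0,1,2,0,0,0,0,0,0,2,0,0,0,4,2,0,0,0,0,0,0,0,0,0,0,0,1,0,1,0,2,0,1,4,0,0]
Query ls: check counters[37]=1 counters[41]=1 -> maybe

Answer: maybe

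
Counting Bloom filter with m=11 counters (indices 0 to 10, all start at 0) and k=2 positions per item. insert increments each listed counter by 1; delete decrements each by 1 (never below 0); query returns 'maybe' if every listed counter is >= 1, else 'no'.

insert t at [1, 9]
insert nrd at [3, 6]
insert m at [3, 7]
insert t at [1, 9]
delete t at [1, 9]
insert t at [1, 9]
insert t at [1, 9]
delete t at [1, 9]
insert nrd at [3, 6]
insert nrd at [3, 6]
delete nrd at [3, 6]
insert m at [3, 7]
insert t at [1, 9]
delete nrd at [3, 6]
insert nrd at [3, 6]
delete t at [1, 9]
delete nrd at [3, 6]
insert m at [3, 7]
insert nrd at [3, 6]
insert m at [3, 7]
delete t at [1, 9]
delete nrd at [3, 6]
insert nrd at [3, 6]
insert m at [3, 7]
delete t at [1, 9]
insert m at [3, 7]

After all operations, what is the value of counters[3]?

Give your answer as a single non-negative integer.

Step 1: insert t at [1, 9] -> counters=[0,1,0,0,0,0,0,0,0,1,0]
Step 2: insert nrd at [3, 6] -> counters=[0,1,0,1,0,0,1,0,0,1,0]
Step 3: insert m at [3, 7] -> counters=[0,1,0,2,0,0,1,1,0,1,0]
Step 4: insert t at [1, 9] -> counters=[0,2,0,2,0,0,1,1,0,2,0]
Step 5: delete t at [1, 9] -> counters=[0,1,0,2,0,0,1,1,0,1,0]
Step 6: insert t at [1, 9] -> counters=[0,2,0,2,0,0,1,1,0,2,0]
Step 7: insert t at [1, 9] -> counters=[0,3,0,2,0,0,1,1,0,3,0]
Step 8: delete t at [1, 9] -> counters=[0,2,0,2,0,0,1,1,0,2,0]
Step 9: insert nrd at [3, 6] -> counters=[0,2,0,3,0,0,2,1,0,2,0]
Step 10: insert nrd at [3, 6] -> counters=[0,2,0,4,0,0,3,1,0,2,0]
Step 11: delete nrd at [3, 6] -> counters=[0,2,0,3,0,0,2,1,0,2,0]
Step 12: insert m at [3, 7] -> counters=[0,2,0,4,0,0,2,2,0,2,0]
Step 13: insert t at [1, 9] -> counters=[0,3,0,4,0,0,2,2,0,3,0]
Step 14: delete nrd at [3, 6] -> counters=[0,3,0,3,0,0,1,2,0,3,0]
Step 15: insert nrd at [3, 6] -> counters=[0,3,0,4,0,0,2,2,0,3,0]
Step 16: delete t at [1, 9] -> counters=[0,2,0,4,0,0,2,2,0,2,0]
Step 17: delete nrd at [3, 6] -> counters=[0,2,0,3,0,0,1,2,0,2,0]
Step 18: insert m at [3, 7] -> counters=[0,2,0,4,0,0,1,3,0,2,0]
Step 19: insert nrd at [3, 6] -> counters=[0,2,0,5,0,0,2,3,0,2,0]
Step 20: insert m at [3, 7] -> counters=[0,2,0,6,0,0,2,4,0,2,0]
Step 21: delete t at [1, 9] -> counters=[0,1,0,6,0,0,2,4,0,1,0]
Step 22: delete nrd at [3, 6] -> counters=[0,1,0,5,0,0,1,4,0,1,0]
Step 23: insert nrd at [3, 6] -> counters=[0,1,0,6,0,0,2,4,0,1,0]
Step 24: insert m at [3, 7] -> counters=[0,1,0,7,0,0,2,5,0,1,0]
Step 25: delete t at [1, 9] -> counters=[0,0,0,7,0,0,2,5,0,0,0]
Step 26: insert m at [3, 7] -> counters=[0,0,0,8,0,0,2,6,0,0,0]
Final counters=[0,0,0,8,0,0,2,6,0,0,0] -> counters[3]=8

Answer: 8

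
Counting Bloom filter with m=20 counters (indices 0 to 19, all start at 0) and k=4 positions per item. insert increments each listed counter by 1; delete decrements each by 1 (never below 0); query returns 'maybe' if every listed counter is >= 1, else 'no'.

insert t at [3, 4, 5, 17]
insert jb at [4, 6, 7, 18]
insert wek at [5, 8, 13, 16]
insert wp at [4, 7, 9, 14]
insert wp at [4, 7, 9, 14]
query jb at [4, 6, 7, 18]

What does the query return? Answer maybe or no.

Answer: maybe

Derivation:
Step 1: insert t at [3, 4, 5, 17] -> counters=[0,0,0,1,1,1,0,0,0,0,0,0,0,0,0,0,0,1,0,0]
Step 2: insert jb at [4, 6, 7, 18] -> counters=[0,0,0,1,2,1,1,1,0,0,0,0,0,0,0,0,0,1,1,0]
Step 3: insert wek at [5, 8, 13, 16] -> counters=[0,0,0,1,2,2,1,1,1,0,0,0,0,1,0,0,1,1,1,0]
Step 4: insert wp at [4, 7, 9, 14] -> counters=[0,0,0,1,3,2,1,2,1,1,0,0,0,1,1,0,1,1,1,0]
Step 5: insert wp at [4, 7, 9, 14] -> counters=[0,0,0,1,4,2,1,3,1,2,0,0,0,1,2,0,1,1,1,0]
Query jb: check counters[4]=4 counters[6]=1 counters[7]=3 counters[18]=1 -> maybe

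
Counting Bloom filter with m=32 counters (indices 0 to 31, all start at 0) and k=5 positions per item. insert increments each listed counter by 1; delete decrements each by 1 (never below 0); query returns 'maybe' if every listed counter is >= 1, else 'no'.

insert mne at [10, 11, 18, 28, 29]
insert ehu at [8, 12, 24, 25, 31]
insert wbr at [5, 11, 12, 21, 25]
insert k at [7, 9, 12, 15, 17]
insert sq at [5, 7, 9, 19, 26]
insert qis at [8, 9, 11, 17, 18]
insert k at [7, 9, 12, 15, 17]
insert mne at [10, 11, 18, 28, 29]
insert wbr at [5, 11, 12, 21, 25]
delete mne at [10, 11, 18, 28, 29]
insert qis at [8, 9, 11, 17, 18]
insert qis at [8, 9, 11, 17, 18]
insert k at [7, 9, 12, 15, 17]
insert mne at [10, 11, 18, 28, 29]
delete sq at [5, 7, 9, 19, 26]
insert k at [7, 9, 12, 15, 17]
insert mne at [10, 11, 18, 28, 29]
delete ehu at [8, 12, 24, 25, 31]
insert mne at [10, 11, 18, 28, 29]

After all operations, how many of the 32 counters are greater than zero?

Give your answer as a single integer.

Answer: 14

Derivation:
Step 1: insert mne at [10, 11, 18, 28, 29] -> counters=[0,0,0,0,0,0,0,0,0,0,1,1,0,0,0,0,0,0,1,0,0,0,0,0,0,0,0,0,1,1,0,0]
Step 2: insert ehu at [8, 12, 24, 25, 31] -> counters=[0,0,0,0,0,0,0,0,1,0,1,1,1,0,0,0,0,0,1,0,0,0,0,0,1,1,0,0,1,1,0,1]
Step 3: insert wbr at [5, 11, 12, 21, 25] -> counters=[0,0,0,0,0,1,0,0,1,0,1,2,2,0,0,0,0,0,1,0,0,1,0,0,1,2,0,0,1,1,0,1]
Step 4: insert k at [7, 9, 12, 15, 17] -> counters=[0,0,0,0,0,1,0,1,1,1,1,2,3,0,0,1,0,1,1,0,0,1,0,0,1,2,0,0,1,1,0,1]
Step 5: insert sq at [5, 7, 9, 19, 26] -> counters=[0,0,0,0,0,2,0,2,1,2,1,2,3,0,0,1,0,1,1,1,0,1,0,0,1,2,1,0,1,1,0,1]
Step 6: insert qis at [8, 9, 11, 17, 18] -> counters=[0,0,0,0,0,2,0,2,2,3,1,3,3,0,0,1,0,2,2,1,0,1,0,0,1,2,1,0,1,1,0,1]
Step 7: insert k at [7, 9, 12, 15, 17] -> counters=[0,0,0,0,0,2,0,3,2,4,1,3,4,0,0,2,0,3,2,1,0,1,0,0,1,2,1,0,1,1,0,1]
Step 8: insert mne at [10, 11, 18, 28, 29] -> counters=[0,0,0,0,0,2,0,3,2,4,2,4,4,0,0,2,0,3,3,1,0,1,0,0,1,2,1,0,2,2,0,1]
Step 9: insert wbr at [5, 11, 12, 21, 25] -> counters=[0,0,0,0,0,3,0,3,2,4,2,5,5,0,0,2,0,3,3,1,0,2,0,0,1,3,1,0,2,2,0,1]
Step 10: delete mne at [10, 11, 18, 28, 29] -> counters=[0,0,0,0,0,3,0,3,2,4,1,4,5,0,0,2,0,3,2,1,0,2,0,0,1,3,1,0,1,1,0,1]
Step 11: insert qis at [8, 9, 11, 17, 18] -> counters=[0,0,0,0,0,3,0,3,3,5,1,5,5,0,0,2,0,4,3,1,0,2,0,0,1,3,1,0,1,1,0,1]
Step 12: insert qis at [8, 9, 11, 17, 18] -> counters=[0,0,0,0,0,3,0,3,4,6,1,6,5,0,0,2,0,5,4,1,0,2,0,0,1,3,1,0,1,1,0,1]
Step 13: insert k at [7, 9, 12, 15, 17] -> counters=[0,0,0,0,0,3,0,4,4,7,1,6,6,0,0,3,0,6,4,1,0,2,0,0,1,3,1,0,1,1,0,1]
Step 14: insert mne at [10, 11, 18, 28, 29] -> counters=[0,0,0,0,0,3,0,4,4,7,2,7,6,0,0,3,0,6,5,1,0,2,0,0,1,3,1,0,2,2,0,1]
Step 15: delete sq at [5, 7, 9, 19, 26] -> counters=[0,0,0,0,0,2,0,3,4,6,2,7,6,0,0,3,0,6,5,0,0,2,0,0,1,3,0,0,2,2,0,1]
Step 16: insert k at [7, 9, 12, 15, 17] -> counters=[0,0,0,0,0,2,0,4,4,7,2,7,7,0,0,4,0,7,5,0,0,2,0,0,1,3,0,0,2,2,0,1]
Step 17: insert mne at [10, 11, 18, 28, 29] -> counters=[0,0,0,0,0,2,0,4,4,7,3,8,7,0,0,4,0,7,6,0,0,2,0,0,1,3,0,0,3,3,0,1]
Step 18: delete ehu at [8, 12, 24, 25, 31] -> counters=[0,0,0,0,0,2,0,4,3,7,3,8,6,0,0,4,0,7,6,0,0,2,0,0,0,2,0,0,3,3,0,0]
Step 19: insert mne at [10, 11, 18, 28, 29] -> counters=[0,0,0,0,0,2,0,4,3,7,4,9,6,0,0,4,0,7,7,0,0,2,0,0,0,2,0,0,4,4,0,0]
Final counters=[0,0,0,0,0,2,0,4,3,7,4,9,6,0,0,4,0,7,7,0,0,2,0,0,0,2,0,0,4,4,0,0] -> 14 nonzero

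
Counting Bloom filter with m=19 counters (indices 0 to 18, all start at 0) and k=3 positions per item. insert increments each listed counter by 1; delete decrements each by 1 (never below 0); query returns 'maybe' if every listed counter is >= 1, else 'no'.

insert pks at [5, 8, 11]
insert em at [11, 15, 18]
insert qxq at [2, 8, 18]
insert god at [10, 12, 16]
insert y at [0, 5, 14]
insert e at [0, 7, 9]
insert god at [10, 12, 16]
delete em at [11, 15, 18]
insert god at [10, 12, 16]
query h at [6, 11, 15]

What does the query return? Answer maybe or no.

Answer: no

Derivation:
Step 1: insert pks at [5, 8, 11] -> counters=[0,0,0,0,0,1,0,0,1,0,0,1,0,0,0,0,0,0,0]
Step 2: insert em at [11, 15, 18] -> counters=[0,0,0,0,0,1,0,0,1,0,0,2,0,0,0,1,0,0,1]
Step 3: insert qxq at [2, 8, 18] -> counters=[0,0,1,0,0,1,0,0,2,0,0,2,0,0,0,1,0,0,2]
Step 4: insert god at [10, 12, 16] -> counters=[0,0,1,0,0,1,0,0,2,0,1,2,1,0,0,1,1,0,2]
Step 5: insert y at [0, 5, 14] -> counters=[1,0,1,0,0,2,0,0,2,0,1,2,1,0,1,1,1,0,2]
Step 6: insert e at [0, 7, 9] -> counters=[2,0,1,0,0,2,0,1,2,1,1,2,1,0,1,1,1,0,2]
Step 7: insert god at [10, 12, 16] -> counters=[2,0,1,0,0,2,0,1,2,1,2,2,2,0,1,1,2,0,2]
Step 8: delete em at [11, 15, 18] -> counters=[2,0,1,0,0,2,0,1,2,1,2,1,2,0,1,0,2,0,1]
Step 9: insert god at [10, 12, 16] -> counters=[2,0,1,0,0,2,0,1,2,1,3,1,3,0,1,0,3,0,1]
Query h: check counters[6]=0 counters[11]=1 counters[15]=0 -> no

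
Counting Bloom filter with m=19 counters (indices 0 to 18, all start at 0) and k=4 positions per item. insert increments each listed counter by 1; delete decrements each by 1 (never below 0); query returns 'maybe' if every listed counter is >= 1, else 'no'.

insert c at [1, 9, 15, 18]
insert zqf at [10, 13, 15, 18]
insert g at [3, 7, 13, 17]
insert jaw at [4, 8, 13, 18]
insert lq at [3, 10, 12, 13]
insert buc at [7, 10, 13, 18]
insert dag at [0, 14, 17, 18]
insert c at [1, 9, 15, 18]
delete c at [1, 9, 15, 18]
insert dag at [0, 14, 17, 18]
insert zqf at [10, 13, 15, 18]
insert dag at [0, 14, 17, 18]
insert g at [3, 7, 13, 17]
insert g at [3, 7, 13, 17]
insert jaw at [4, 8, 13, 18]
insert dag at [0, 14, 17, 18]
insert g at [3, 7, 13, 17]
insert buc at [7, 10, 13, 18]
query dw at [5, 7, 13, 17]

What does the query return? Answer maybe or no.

Step 1: insert c at [1, 9, 15, 18] -> counters=[0,1,0,0,0,0,0,0,0,1,0,0,0,0,0,1,0,0,1]
Step 2: insert zqf at [10, 13, 15, 18] -> counters=[0,1,0,0,0,0,0,0,0,1,1,0,0,1,0,2,0,0,2]
Step 3: insert g at [3, 7, 13, 17] -> counters=[0,1,0,1,0,0,0,1,0,1,1,0,0,2,0,2,0,1,2]
Step 4: insert jaw at [4, 8, 13, 18] -> counters=[0,1,0,1,1,0,0,1,1,1,1,0,0,3,0,2,0,1,3]
Step 5: insert lq at [3, 10, 12, 13] -> counters=[0,1,0,2,1,0,0,1,1,1,2,0,1,4,0,2,0,1,3]
Step 6: insert buc at [7, 10, 13, 18] -> counters=[0,1,0,2,1,0,0,2,1,1,3,0,1,5,0,2,0,1,4]
Step 7: insert dag at [0, 14, 17, 18] -> counters=[1,1,0,2,1,0,0,2,1,1,3,0,1,5,1,2,0,2,5]
Step 8: insert c at [1, 9, 15, 18] -> counters=[1,2,0,2,1,0,0,2,1,2,3,0,1,5,1,3,0,2,6]
Step 9: delete c at [1, 9, 15, 18] -> counters=[1,1,0,2,1,0,0,2,1,1,3,0,1,5,1,2,0,2,5]
Step 10: insert dag at [0, 14, 17, 18] -> counters=[2,1,0,2,1,0,0,2,1,1,3,0,1,5,2,2,0,3,6]
Step 11: insert zqf at [10, 13, 15, 18] -> counters=[2,1,0,2,1,0,0,2,1,1,4,0,1,6,2,3,0,3,7]
Step 12: insert dag at [0, 14, 17, 18] -> counters=[3,1,0,2,1,0,0,2,1,1,4,0,1,6,3,3,0,4,8]
Step 13: insert g at [3, 7, 13, 17] -> counters=[3,1,0,3,1,0,0,3,1,1,4,0,1,7,3,3,0,5,8]
Step 14: insert g at [3, 7, 13, 17] -> counters=[3,1,0,4,1,0,0,4,1,1,4,0,1,8,3,3,0,6,8]
Step 15: insert jaw at [4, 8, 13, 18] -> counters=[3,1,0,4,2,0,0,4,2,1,4,0,1,9,3,3,0,6,9]
Step 16: insert dag at [0, 14, 17, 18] -> counters=[4,1,0,4,2,0,0,4,2,1,4,0,1,9,4,3,0,7,10]
Step 17: insert g at [3, 7, 13, 17] -> counters=[4,1,0,5,2,0,0,5,2,1,4,0,1,10,4,3,0,8,10]
Step 18: insert buc at [7, 10, 13, 18] -> counters=[4,1,0,5,2,0,0,6,2,1,5,0,1,11,4,3,0,8,11]
Query dw: check counters[5]=0 counters[7]=6 counters[13]=11 counters[17]=8 -> no

Answer: no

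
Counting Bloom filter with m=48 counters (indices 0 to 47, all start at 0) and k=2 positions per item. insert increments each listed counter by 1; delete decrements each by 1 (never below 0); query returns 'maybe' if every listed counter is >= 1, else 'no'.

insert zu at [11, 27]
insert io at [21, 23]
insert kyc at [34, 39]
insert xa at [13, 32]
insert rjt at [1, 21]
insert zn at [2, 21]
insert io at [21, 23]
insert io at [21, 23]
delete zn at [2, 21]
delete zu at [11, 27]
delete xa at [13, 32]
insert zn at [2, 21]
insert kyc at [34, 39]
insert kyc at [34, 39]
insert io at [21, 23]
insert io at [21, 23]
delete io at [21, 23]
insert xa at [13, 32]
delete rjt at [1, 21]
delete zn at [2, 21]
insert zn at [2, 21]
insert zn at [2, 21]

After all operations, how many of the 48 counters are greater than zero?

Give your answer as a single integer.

Answer: 7

Derivation:
Step 1: insert zu at [11, 27] -> counters=[0,0,0,0,0,0,0,0,0,0,0,1,0,0,0,0,0,0,0,0,0,0,0,0,0,0,0,1,0,0,0,0,0,0,0,0,0,0,0,0,0,0,0,0,0,0,0,0]
Step 2: insert io at [21, 23] -> counters=[0,0,0,0,0,0,0,0,0,0,0,1,0,0,0,0,0,0,0,0,0,1,0,1,0,0,0,1,0,0,0,0,0,0,0,0,0,0,0,0,0,0,0,0,0,0,0,0]
Step 3: insert kyc at [34, 39] -> counters=[0,0,0,0,0,0,0,0,0,0,0,1,0,0,0,0,0,0,0,0,0,1,0,1,0,0,0,1,0,0,0,0,0,0,1,0,0,0,0,1,0,0,0,0,0,0,0,0]
Step 4: insert xa at [13, 32] -> counters=[0,0,0,0,0,0,0,0,0,0,0,1,0,1,0,0,0,0,0,0,0,1,0,1,0,0,0,1,0,0,0,0,1,0,1,0,0,0,0,1,0,0,0,0,0,0,0,0]
Step 5: insert rjt at [1, 21] -> counters=[0,1,0,0,0,0,0,0,0,0,0,1,0,1,0,0,0,0,0,0,0,2,0,1,0,0,0,1,0,0,0,0,1,0,1,0,0,0,0,1,0,0,0,0,0,0,0,0]
Step 6: insert zn at [2, 21] -> counters=[0,1,1,0,0,0,0,0,0,0,0,1,0,1,0,0,0,0,0,0,0,3,0,1,0,0,0,1,0,0,0,0,1,0,1,0,0,0,0,1,0,0,0,0,0,0,0,0]
Step 7: insert io at [21, 23] -> counters=[0,1,1,0,0,0,0,0,0,0,0,1,0,1,0,0,0,0,0,0,0,4,0,2,0,0,0,1,0,0,0,0,1,0,1,0,0,0,0,1,0,0,0,0,0,0,0,0]
Step 8: insert io at [21, 23] -> counters=[0,1,1,0,0,0,0,0,0,0,0,1,0,1,0,0,0,0,0,0,0,5,0,3,0,0,0,1,0,0,0,0,1,0,1,0,0,0,0,1,0,0,0,0,0,0,0,0]
Step 9: delete zn at [2, 21] -> counters=[0,1,0,0,0,0,0,0,0,0,0,1,0,1,0,0,0,0,0,0,0,4,0,3,0,0,0,1,0,0,0,0,1,0,1,0,0,0,0,1,0,0,0,0,0,0,0,0]
Step 10: delete zu at [11, 27] -> counters=[0,1,0,0,0,0,0,0,0,0,0,0,0,1,0,0,0,0,0,0,0,4,0,3,0,0,0,0,0,0,0,0,1,0,1,0,0,0,0,1,0,0,0,0,0,0,0,0]
Step 11: delete xa at [13, 32] -> counters=[0,1,0,0,0,0,0,0,0,0,0,0,0,0,0,0,0,0,0,0,0,4,0,3,0,0,0,0,0,0,0,0,0,0,1,0,0,0,0,1,0,0,0,0,0,0,0,0]
Step 12: insert zn at [2, 21] -> counters=[0,1,1,0,0,0,0,0,0,0,0,0,0,0,0,0,0,0,0,0,0,5,0,3,0,0,0,0,0,0,0,0,0,0,1,0,0,0,0,1,0,0,0,0,0,0,0,0]
Step 13: insert kyc at [34, 39] -> counters=[0,1,1,0,0,0,0,0,0,0,0,0,0,0,0,0,0,0,0,0,0,5,0,3,0,0,0,0,0,0,0,0,0,0,2,0,0,0,0,2,0,0,0,0,0,0,0,0]
Step 14: insert kyc at [34, 39] -> counters=[0,1,1,0,0,0,0,0,0,0,0,0,0,0,0,0,0,0,0,0,0,5,0,3,0,0,0,0,0,0,0,0,0,0,3,0,0,0,0,3,0,0,0,0,0,0,0,0]
Step 15: insert io at [21, 23] -> counters=[0,1,1,0,0,0,0,0,0,0,0,0,0,0,0,0,0,0,0,0,0,6,0,4,0,0,0,0,0,0,0,0,0,0,3,0,0,0,0,3,0,0,0,0,0,0,0,0]
Step 16: insert io at [21, 23] -> counters=[0,1,1,0,0,0,0,0,0,0,0,0,0,0,0,0,0,0,0,0,0,7,0,5,0,0,0,0,0,0,0,0,0,0,3,0,0,0,0,3,0,0,0,0,0,0,0,0]
Step 17: delete io at [21, 23] -> counters=[0,1,1,0,0,0,0,0,0,0,0,0,0,0,0,0,0,0,0,0,0,6,0,4,0,0,0,0,0,0,0,0,0,0,3,0,0,0,0,3,0,0,0,0,0,0,0,0]
Step 18: insert xa at [13, 32] -> counters=[0,1,1,0,0,0,0,0,0,0,0,0,0,1,0,0,0,0,0,0,0,6,0,4,0,0,0,0,0,0,0,0,1,0,3,0,0,0,0,3,0,0,0,0,0,0,0,0]
Step 19: delete rjt at [1, 21] -> counters=[0,0,1,0,0,0,0,0,0,0,0,0,0,1,0,0,0,0,0,0,0,5,0,4,0,0,0,0,0,0,0,0,1,0,3,0,0,0,0,3,0,0,0,0,0,0,0,0]
Step 20: delete zn at [2, 21] -> counters=[0,0,0,0,0,0,0,0,0,0,0,0,0,1,0,0,0,0,0,0,0,4,0,4,0,0,0,0,0,0,0,0,1,0,3,0,0,0,0,3,0,0,0,0,0,0,0,0]
Step 21: insert zn at [2, 21] -> counters=[0,0,1,0,0,0,0,0,0,0,0,0,0,1,0,0,0,0,0,0,0,5,0,4,0,0,0,0,0,0,0,0,1,0,3,0,0,0,0,3,0,0,0,0,0,0,0,0]
Step 22: insert zn at [2, 21] -> counters=[0,0,2,0,0,0,0,0,0,0,0,0,0,1,0,0,0,0,0,0,0,6,0,4,0,0,0,0,0,0,0,0,1,0,3,0,0,0,0,3,0,0,0,0,0,0,0,0]
Final counters=[0,0,2,0,0,0,0,0,0,0,0,0,0,1,0,0,0,0,0,0,0,6,0,4,0,0,0,0,0,0,0,0,1,0,3,0,0,0,0,3,0,0,0,0,0,0,0,0] -> 7 nonzero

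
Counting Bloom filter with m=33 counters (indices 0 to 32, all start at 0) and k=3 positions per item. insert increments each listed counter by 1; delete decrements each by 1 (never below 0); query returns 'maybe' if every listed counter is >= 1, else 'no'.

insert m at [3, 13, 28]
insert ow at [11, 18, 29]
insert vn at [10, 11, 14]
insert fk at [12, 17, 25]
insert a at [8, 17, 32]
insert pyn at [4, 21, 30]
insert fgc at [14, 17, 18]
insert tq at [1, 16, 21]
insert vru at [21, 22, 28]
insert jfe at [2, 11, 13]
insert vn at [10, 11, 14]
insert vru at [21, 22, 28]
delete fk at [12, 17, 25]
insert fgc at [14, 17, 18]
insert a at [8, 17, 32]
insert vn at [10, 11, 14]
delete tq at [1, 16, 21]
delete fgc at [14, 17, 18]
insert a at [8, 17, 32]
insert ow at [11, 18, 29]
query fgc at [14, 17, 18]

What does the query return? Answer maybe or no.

Answer: maybe

Derivation:
Step 1: insert m at [3, 13, 28] -> counters=[0,0,0,1,0,0,0,0,0,0,0,0,0,1,0,0,0,0,0,0,0,0,0,0,0,0,0,0,1,0,0,0,0]
Step 2: insert ow at [11, 18, 29] -> counters=[0,0,0,1,0,0,0,0,0,0,0,1,0,1,0,0,0,0,1,0,0,0,0,0,0,0,0,0,1,1,0,0,0]
Step 3: insert vn at [10, 11, 14] -> counters=[0,0,0,1,0,0,0,0,0,0,1,2,0,1,1,0,0,0,1,0,0,0,0,0,0,0,0,0,1,1,0,0,0]
Step 4: insert fk at [12, 17, 25] -> counters=[0,0,0,1,0,0,0,0,0,0,1,2,1,1,1,0,0,1,1,0,0,0,0,0,0,1,0,0,1,1,0,0,0]
Step 5: insert a at [8, 17, 32] -> counters=[0,0,0,1,0,0,0,0,1,0,1,2,1,1,1,0,0,2,1,0,0,0,0,0,0,1,0,0,1,1,0,0,1]
Step 6: insert pyn at [4, 21, 30] -> counters=[0,0,0,1,1,0,0,0,1,0,1,2,1,1,1,0,0,2,1,0,0,1,0,0,0,1,0,0,1,1,1,0,1]
Step 7: insert fgc at [14, 17, 18] -> counters=[0,0,0,1,1,0,0,0,1,0,1,2,1,1,2,0,0,3,2,0,0,1,0,0,0,1,0,0,1,1,1,0,1]
Step 8: insert tq at [1, 16, 21] -> counters=[0,1,0,1,1,0,0,0,1,0,1,2,1,1,2,0,1,3,2,0,0,2,0,0,0,1,0,0,1,1,1,0,1]
Step 9: insert vru at [21, 22, 28] -> counters=[0,1,0,1,1,0,0,0,1,0,1,2,1,1,2,0,1,3,2,0,0,3,1,0,0,1,0,0,2,1,1,0,1]
Step 10: insert jfe at [2, 11, 13] -> counters=[0,1,1,1,1,0,0,0,1,0,1,3,1,2,2,0,1,3,2,0,0,3,1,0,0,1,0,0,2,1,1,0,1]
Step 11: insert vn at [10, 11, 14] -> counters=[0,1,1,1,1,0,0,0,1,0,2,4,1,2,3,0,1,3,2,0,0,3,1,0,0,1,0,0,2,1,1,0,1]
Step 12: insert vru at [21, 22, 28] -> counters=[0,1,1,1,1,0,0,0,1,0,2,4,1,2,3,0,1,3,2,0,0,4,2,0,0,1,0,0,3,1,1,0,1]
Step 13: delete fk at [12, 17, 25] -> counters=[0,1,1,1,1,0,0,0,1,0,2,4,0,2,3,0,1,2,2,0,0,4,2,0,0,0,0,0,3,1,1,0,1]
Step 14: insert fgc at [14, 17, 18] -> counters=[0,1,1,1,1,0,0,0,1,0,2,4,0,2,4,0,1,3,3,0,0,4,2,0,0,0,0,0,3,1,1,0,1]
Step 15: insert a at [8, 17, 32] -> counters=[0,1,1,1,1,0,0,0,2,0,2,4,0,2,4,0,1,4,3,0,0,4,2,0,0,0,0,0,3,1,1,0,2]
Step 16: insert vn at [10, 11, 14] -> counters=[0,1,1,1,1,0,0,0,2,0,3,5,0,2,5,0,1,4,3,0,0,4,2,0,0,0,0,0,3,1,1,0,2]
Step 17: delete tq at [1, 16, 21] -> counters=[0,0,1,1,1,0,0,0,2,0,3,5,0,2,5,0,0,4,3,0,0,3,2,0,0,0,0,0,3,1,1,0,2]
Step 18: delete fgc at [14, 17, 18] -> counters=[0,0,1,1,1,0,0,0,2,0,3,5,0,2,4,0,0,3,2,0,0,3,2,0,0,0,0,0,3,1,1,0,2]
Step 19: insert a at [8, 17, 32] -> counters=[0,0,1,1,1,0,0,0,3,0,3,5,0,2,4,0,0,4,2,0,0,3,2,0,0,0,0,0,3,1,1,0,3]
Step 20: insert ow at [11, 18, 29] -> counters=[0,0,1,1,1,0,0,0,3,0,3,6,0,2,4,0,0,4,3,0,0,3,2,0,0,0,0,0,3,2,1,0,3]
Query fgc: check counters[14]=4 counters[17]=4 counters[18]=3 -> maybe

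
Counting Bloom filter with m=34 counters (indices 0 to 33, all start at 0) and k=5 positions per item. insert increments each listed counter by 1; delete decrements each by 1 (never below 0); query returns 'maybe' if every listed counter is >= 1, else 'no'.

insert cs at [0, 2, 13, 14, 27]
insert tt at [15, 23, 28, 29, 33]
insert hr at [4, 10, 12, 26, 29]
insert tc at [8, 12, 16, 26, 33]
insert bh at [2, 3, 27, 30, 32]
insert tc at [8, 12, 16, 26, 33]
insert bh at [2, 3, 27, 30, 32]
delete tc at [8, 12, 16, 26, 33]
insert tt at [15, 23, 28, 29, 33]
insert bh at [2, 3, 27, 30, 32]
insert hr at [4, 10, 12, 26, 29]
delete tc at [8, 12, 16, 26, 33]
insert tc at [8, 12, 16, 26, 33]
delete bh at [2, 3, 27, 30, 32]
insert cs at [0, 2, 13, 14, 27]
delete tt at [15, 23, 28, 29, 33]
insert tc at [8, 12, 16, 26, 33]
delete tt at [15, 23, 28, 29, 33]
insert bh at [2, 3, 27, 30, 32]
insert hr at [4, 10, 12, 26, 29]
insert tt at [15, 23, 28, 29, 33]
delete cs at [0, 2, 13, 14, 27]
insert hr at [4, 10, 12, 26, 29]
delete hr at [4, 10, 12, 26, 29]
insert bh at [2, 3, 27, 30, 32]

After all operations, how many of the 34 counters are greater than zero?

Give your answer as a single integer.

Step 1: insert cs at [0, 2, 13, 14, 27] -> counters=[1,0,1,0,0,0,0,0,0,0,0,0,0,1,1,0,0,0,0,0,0,0,0,0,0,0,0,1,0,0,0,0,0,0]
Step 2: insert tt at [15, 23, 28, 29, 33] -> counters=[1,0,1,0,0,0,0,0,0,0,0,0,0,1,1,1,0,0,0,0,0,0,0,1,0,0,0,1,1,1,0,0,0,1]
Step 3: insert hr at [4, 10, 12, 26, 29] -> counters=[1,0,1,0,1,0,0,0,0,0,1,0,1,1,1,1,0,0,0,0,0,0,0,1,0,0,1,1,1,2,0,0,0,1]
Step 4: insert tc at [8, 12, 16, 26, 33] -> counters=[1,0,1,0,1,0,0,0,1,0,1,0,2,1,1,1,1,0,0,0,0,0,0,1,0,0,2,1,1,2,0,0,0,2]
Step 5: insert bh at [2, 3, 27, 30, 32] -> counters=[1,0,2,1,1,0,0,0,1,0,1,0,2,1,1,1,1,0,0,0,0,0,0,1,0,0,2,2,1,2,1,0,1,2]
Step 6: insert tc at [8, 12, 16, 26, 33] -> counters=[1,0,2,1,1,0,0,0,2,0,1,0,3,1,1,1,2,0,0,0,0,0,0,1,0,0,3,2,1,2,1,0,1,3]
Step 7: insert bh at [2, 3, 27, 30, 32] -> counters=[1,0,3,2,1,0,0,0,2,0,1,0,3,1,1,1,2,0,0,0,0,0,0,1,0,0,3,3,1,2,2,0,2,3]
Step 8: delete tc at [8, 12, 16, 26, 33] -> counters=[1,0,3,2,1,0,0,0,1,0,1,0,2,1,1,1,1,0,0,0,0,0,0,1,0,0,2,3,1,2,2,0,2,2]
Step 9: insert tt at [15, 23, 28, 29, 33] -> counters=[1,0,3,2,1,0,0,0,1,0,1,0,2,1,1,2,1,0,0,0,0,0,0,2,0,0,2,3,2,3,2,0,2,3]
Step 10: insert bh at [2, 3, 27, 30, 32] -> counters=[1,0,4,3,1,0,0,0,1,0,1,0,2,1,1,2,1,0,0,0,0,0,0,2,0,0,2,4,2,3,3,0,3,3]
Step 11: insert hr at [4, 10, 12, 26, 29] -> counters=[1,0,4,3,2,0,0,0,1,0,2,0,3,1,1,2,1,0,0,0,0,0,0,2,0,0,3,4,2,4,3,0,3,3]
Step 12: delete tc at [8, 12, 16, 26, 33] -> counters=[1,0,4,3,2,0,0,0,0,0,2,0,2,1,1,2,0,0,0,0,0,0,0,2,0,0,2,4,2,4,3,0,3,2]
Step 13: insert tc at [8, 12, 16, 26, 33] -> counters=[1,0,4,3,2,0,0,0,1,0,2,0,3,1,1,2,1,0,0,0,0,0,0,2,0,0,3,4,2,4,3,0,3,3]
Step 14: delete bh at [2, 3, 27, 30, 32] -> counters=[1,0,3,2,2,0,0,0,1,0,2,0,3,1,1,2,1,0,0,0,0,0,0,2,0,0,3,3,2,4,2,0,2,3]
Step 15: insert cs at [0, 2, 13, 14, 27] -> counters=[2,0,4,2,2,0,0,0,1,0,2,0,3,2,2,2,1,0,0,0,0,0,0,2,0,0,3,4,2,4,2,0,2,3]
Step 16: delete tt at [15, 23, 28, 29, 33] -> counters=[2,0,4,2,2,0,0,0,1,0,2,0,3,2,2,1,1,0,0,0,0,0,0,1,0,0,3,4,1,3,2,0,2,2]
Step 17: insert tc at [8, 12, 16, 26, 33] -> counters=[2,0,4,2,2,0,0,0,2,0,2,0,4,2,2,1,2,0,0,0,0,0,0,1,0,0,4,4,1,3,2,0,2,3]
Step 18: delete tt at [15, 23, 28, 29, 33] -> counters=[2,0,4,2,2,0,0,0,2,0,2,0,4,2,2,0,2,0,0,0,0,0,0,0,0,0,4,4,0,2,2,0,2,2]
Step 19: insert bh at [2, 3, 27, 30, 32] -> counters=[2,0,5,3,2,0,0,0,2,0,2,0,4,2,2,0,2,0,0,0,0,0,0,0,0,0,4,5,0,2,3,0,3,2]
Step 20: insert hr at [4, 10, 12, 26, 29] -> counters=[2,0,5,3,3,0,0,0,2,0,3,0,5,2,2,0,2,0,0,0,0,0,0,0,0,0,5,5,0,3,3,0,3,2]
Step 21: insert tt at [15, 23, 28, 29, 33] -> counters=[2,0,5,3,3,0,0,0,2,0,3,0,5,2,2,1,2,0,0,0,0,0,0,1,0,0,5,5,1,4,3,0,3,3]
Step 22: delete cs at [0, 2, 13, 14, 27] -> counters=[1,0,4,3,3,0,0,0,2,0,3,0,5,1,1,1,2,0,0,0,0,0,0,1,0,0,5,4,1,4,3,0,3,3]
Step 23: insert hr at [4, 10, 12, 26, 29] -> counters=[1,0,4,3,4,0,0,0,2,0,4,0,6,1,1,1,2,0,0,0,0,0,0,1,0,0,6,4,1,5,3,0,3,3]
Step 24: delete hr at [4, 10, 12, 26, 29] -> counters=[1,0,4,3,3,0,0,0,2,0,3,0,5,1,1,1,2,0,0,0,0,0,0,1,0,0,5,4,1,4,3,0,3,3]
Step 25: insert bh at [2, 3, 27, 30, 32] -> counters=[1,0,5,4,3,0,0,0,2,0,3,0,5,1,1,1,2,0,0,0,0,0,0,1,0,0,5,5,1,4,4,0,4,3]
Final counters=[1,0,5,4,3,0,0,0,2,0,3,0,5,1,1,1,2,0,0,0,0,0,0,1,0,0,5,5,1,4,4,0,4,3] -> 19 nonzero

Answer: 19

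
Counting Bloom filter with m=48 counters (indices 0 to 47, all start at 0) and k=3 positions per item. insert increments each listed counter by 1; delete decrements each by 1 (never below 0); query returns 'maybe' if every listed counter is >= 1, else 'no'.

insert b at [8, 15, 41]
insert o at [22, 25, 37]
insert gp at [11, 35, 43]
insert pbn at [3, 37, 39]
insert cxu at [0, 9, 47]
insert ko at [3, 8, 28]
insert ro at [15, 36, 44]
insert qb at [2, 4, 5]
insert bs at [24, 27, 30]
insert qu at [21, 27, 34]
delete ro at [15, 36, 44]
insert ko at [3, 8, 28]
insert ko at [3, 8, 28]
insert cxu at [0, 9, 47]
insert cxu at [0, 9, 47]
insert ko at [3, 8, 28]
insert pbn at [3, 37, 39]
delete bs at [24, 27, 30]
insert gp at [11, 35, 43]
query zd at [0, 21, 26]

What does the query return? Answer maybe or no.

Answer: no

Derivation:
Step 1: insert b at [8, 15, 41] -> counters=[0,0,0,0,0,0,0,0,1,0,0,0,0,0,0,1,0,0,0,0,0,0,0,0,0,0,0,0,0,0,0,0,0,0,0,0,0,0,0,0,0,1,0,0,0,0,0,0]
Step 2: insert o at [22, 25, 37] -> counters=[0,0,0,0,0,0,0,0,1,0,0,0,0,0,0,1,0,0,0,0,0,0,1,0,0,1,0,0,0,0,0,0,0,0,0,0,0,1,0,0,0,1,0,0,0,0,0,0]
Step 3: insert gp at [11, 35, 43] -> counters=[0,0,0,0,0,0,0,0,1,0,0,1,0,0,0,1,0,0,0,0,0,0,1,0,0,1,0,0,0,0,0,0,0,0,0,1,0,1,0,0,0,1,0,1,0,0,0,0]
Step 4: insert pbn at [3, 37, 39] -> counters=[0,0,0,1,0,0,0,0,1,0,0,1,0,0,0,1,0,0,0,0,0,0,1,0,0,1,0,0,0,0,0,0,0,0,0,1,0,2,0,1,0,1,0,1,0,0,0,0]
Step 5: insert cxu at [0, 9, 47] -> counters=[1,0,0,1,0,0,0,0,1,1,0,1,0,0,0,1,0,0,0,0,0,0,1,0,0,1,0,0,0,0,0,0,0,0,0,1,0,2,0,1,0,1,0,1,0,0,0,1]
Step 6: insert ko at [3, 8, 28] -> counters=[1,0,0,2,0,0,0,0,2,1,0,1,0,0,0,1,0,0,0,0,0,0,1,0,0,1,0,0,1,0,0,0,0,0,0,1,0,2,0,1,0,1,0,1,0,0,0,1]
Step 7: insert ro at [15, 36, 44] -> counters=[1,0,0,2,0,0,0,0,2,1,0,1,0,0,0,2,0,0,0,0,0,0,1,0,0,1,0,0,1,0,0,0,0,0,0,1,1,2,0,1,0,1,0,1,1,0,0,1]
Step 8: insert qb at [2, 4, 5] -> counters=[1,0,1,2,1,1,0,0,2,1,0,1,0,0,0,2,0,0,0,0,0,0,1,0,0,1,0,0,1,0,0,0,0,0,0,1,1,2,0,1,0,1,0,1,1,0,0,1]
Step 9: insert bs at [24, 27, 30] -> counters=[1,0,1,2,1,1,0,0,2,1,0,1,0,0,0,2,0,0,0,0,0,0,1,0,1,1,0,1,1,0,1,0,0,0,0,1,1,2,0,1,0,1,0,1,1,0,0,1]
Step 10: insert qu at [21, 27, 34] -> counters=[1,0,1,2,1,1,0,0,2,1,0,1,0,0,0,2,0,0,0,0,0,1,1,0,1,1,0,2,1,0,1,0,0,0,1,1,1,2,0,1,0,1,0,1,1,0,0,1]
Step 11: delete ro at [15, 36, 44] -> counters=[1,0,1,2,1,1,0,0,2,1,0,1,0,0,0,1,0,0,0,0,0,1,1,0,1,1,0,2,1,0,1,0,0,0,1,1,0,2,0,1,0,1,0,1,0,0,0,1]
Step 12: insert ko at [3, 8, 28] -> counters=[1,0,1,3,1,1,0,0,3,1,0,1,0,0,0,1,0,0,0,0,0,1,1,0,1,1,0,2,2,0,1,0,0,0,1,1,0,2,0,1,0,1,0,1,0,0,0,1]
Step 13: insert ko at [3, 8, 28] -> counters=[1,0,1,4,1,1,0,0,4,1,0,1,0,0,0,1,0,0,0,0,0,1,1,0,1,1,0,2,3,0,1,0,0,0,1,1,0,2,0,1,0,1,0,1,0,0,0,1]
Step 14: insert cxu at [0, 9, 47] -> counters=[2,0,1,4,1,1,0,0,4,2,0,1,0,0,0,1,0,0,0,0,0,1,1,0,1,1,0,2,3,0,1,0,0,0,1,1,0,2,0,1,0,1,0,1,0,0,0,2]
Step 15: insert cxu at [0, 9, 47] -> counters=[3,0,1,4,1,1,0,0,4,3,0,1,0,0,0,1,0,0,0,0,0,1,1,0,1,1,0,2,3,0,1,0,0,0,1,1,0,2,0,1,0,1,0,1,0,0,0,3]
Step 16: insert ko at [3, 8, 28] -> counters=[3,0,1,5,1,1,0,0,5,3,0,1,0,0,0,1,0,0,0,0,0,1,1,0,1,1,0,2,4,0,1,0,0,0,1,1,0,2,0,1,0,1,0,1,0,0,0,3]
Step 17: insert pbn at [3, 37, 39] -> counters=[3,0,1,6,1,1,0,0,5,3,0,1,0,0,0,1,0,0,0,0,0,1,1,0,1,1,0,2,4,0,1,0,0,0,1,1,0,3,0,2,0,1,0,1,0,0,0,3]
Step 18: delete bs at [24, 27, 30] -> counters=[3,0,1,6,1,1,0,0,5,3,0,1,0,0,0,1,0,0,0,0,0,1,1,0,0,1,0,1,4,0,0,0,0,0,1,1,0,3,0,2,0,1,0,1,0,0,0,3]
Step 19: insert gp at [11, 35, 43] -> counters=[3,0,1,6,1,1,0,0,5,3,0,2,0,0,0,1,0,0,0,0,0,1,1,0,0,1,0,1,4,0,0,0,0,0,1,2,0,3,0,2,0,1,0,2,0,0,0,3]
Query zd: check counters[0]=3 counters[21]=1 counters[26]=0 -> no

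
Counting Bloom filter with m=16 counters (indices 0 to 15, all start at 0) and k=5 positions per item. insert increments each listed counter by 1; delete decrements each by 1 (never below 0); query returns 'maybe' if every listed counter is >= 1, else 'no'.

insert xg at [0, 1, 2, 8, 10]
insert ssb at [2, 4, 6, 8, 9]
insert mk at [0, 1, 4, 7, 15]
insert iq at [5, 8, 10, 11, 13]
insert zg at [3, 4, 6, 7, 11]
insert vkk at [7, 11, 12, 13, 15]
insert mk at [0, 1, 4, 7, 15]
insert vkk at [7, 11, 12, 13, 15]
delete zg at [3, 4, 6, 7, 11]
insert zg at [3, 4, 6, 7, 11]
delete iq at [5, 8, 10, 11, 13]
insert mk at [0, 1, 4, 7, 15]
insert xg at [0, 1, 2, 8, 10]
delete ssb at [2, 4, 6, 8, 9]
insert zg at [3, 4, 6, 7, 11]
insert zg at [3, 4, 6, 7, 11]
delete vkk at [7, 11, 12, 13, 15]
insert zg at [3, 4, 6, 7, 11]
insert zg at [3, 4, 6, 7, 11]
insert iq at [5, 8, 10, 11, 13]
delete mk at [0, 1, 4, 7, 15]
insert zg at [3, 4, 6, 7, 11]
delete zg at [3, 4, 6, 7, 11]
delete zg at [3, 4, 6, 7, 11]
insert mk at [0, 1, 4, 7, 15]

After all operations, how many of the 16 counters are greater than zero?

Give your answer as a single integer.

Step 1: insert xg at [0, 1, 2, 8, 10] -> counters=[1,1,1,0,0,0,0,0,1,0,1,0,0,0,0,0]
Step 2: insert ssb at [2, 4, 6, 8, 9] -> counters=[1,1,2,0,1,0,1,0,2,1,1,0,0,0,0,0]
Step 3: insert mk at [0, 1, 4, 7, 15] -> counters=[2,2,2,0,2,0,1,1,2,1,1,0,0,0,0,1]
Step 4: insert iq at [5, 8, 10, 11, 13] -> counters=[2,2,2,0,2,1,1,1,3,1,2,1,0,1,0,1]
Step 5: insert zg at [3, 4, 6, 7, 11] -> counters=[2,2,2,1,3,1,2,2,3,1,2,2,0,1,0,1]
Step 6: insert vkk at [7, 11, 12, 13, 15] -> counters=[2,2,2,1,3,1,2,3,3,1,2,3,1,2,0,2]
Step 7: insert mk at [0, 1, 4, 7, 15] -> counters=[3,3,2,1,4,1,2,4,3,1,2,3,1,2,0,3]
Step 8: insert vkk at [7, 11, 12, 13, 15] -> counters=[3,3,2,1,4,1,2,5,3,1,2,4,2,3,0,4]
Step 9: delete zg at [3, 4, 6, 7, 11] -> counters=[3,3,2,0,3,1,1,4,3,1,2,3,2,3,0,4]
Step 10: insert zg at [3, 4, 6, 7, 11] -> counters=[3,3,2,1,4,1,2,5,3,1,2,4,2,3,0,4]
Step 11: delete iq at [5, 8, 10, 11, 13] -> counters=[3,3,2,1,4,0,2,5,2,1,1,3,2,2,0,4]
Step 12: insert mk at [0, 1, 4, 7, 15] -> counters=[4,4,2,1,5,0,2,6,2,1,1,3,2,2,0,5]
Step 13: insert xg at [0, 1, 2, 8, 10] -> counters=[5,5,3,1,5,0,2,6,3,1,2,3,2,2,0,5]
Step 14: delete ssb at [2, 4, 6, 8, 9] -> counters=[5,5,2,1,4,0,1,6,2,0,2,3,2,2,0,5]
Step 15: insert zg at [3, 4, 6, 7, 11] -> counters=[5,5,2,2,5,0,2,7,2,0,2,4,2,2,0,5]
Step 16: insert zg at [3, 4, 6, 7, 11] -> counters=[5,5,2,3,6,0,3,8,2,0,2,5,2,2,0,5]
Step 17: delete vkk at [7, 11, 12, 13, 15] -> counters=[5,5,2,3,6,0,3,7,2,0,2,4,1,1,0,4]
Step 18: insert zg at [3, 4, 6, 7, 11] -> counters=[5,5,2,4,7,0,4,8,2,0,2,5,1,1,0,4]
Step 19: insert zg at [3, 4, 6, 7, 11] -> counters=[5,5,2,5,8,0,5,9,2,0,2,6,1,1,0,4]
Step 20: insert iq at [5, 8, 10, 11, 13] -> counters=[5,5,2,5,8,1,5,9,3,0,3,7,1,2,0,4]
Step 21: delete mk at [0, 1, 4, 7, 15] -> counters=[4,4,2,5,7,1,5,8,3,0,3,7,1,2,0,3]
Step 22: insert zg at [3, 4, 6, 7, 11] -> counters=[4,4,2,6,8,1,6,9,3,0,3,8,1,2,0,3]
Step 23: delete zg at [3, 4, 6, 7, 11] -> counters=[4,4,2,5,7,1,5,8,3,0,3,7,1,2,0,3]
Step 24: delete zg at [3, 4, 6, 7, 11] -> counters=[4,4,2,4,6,1,4,7,3,0,3,6,1,2,0,3]
Step 25: insert mk at [0, 1, 4, 7, 15] -> counters=[5,5,2,4,7,1,4,8,3,0,3,6,1,2,0,4]
Final counters=[5,5,2,4,7,1,4,8,3,0,3,6,1,2,0,4] -> 14 nonzero

Answer: 14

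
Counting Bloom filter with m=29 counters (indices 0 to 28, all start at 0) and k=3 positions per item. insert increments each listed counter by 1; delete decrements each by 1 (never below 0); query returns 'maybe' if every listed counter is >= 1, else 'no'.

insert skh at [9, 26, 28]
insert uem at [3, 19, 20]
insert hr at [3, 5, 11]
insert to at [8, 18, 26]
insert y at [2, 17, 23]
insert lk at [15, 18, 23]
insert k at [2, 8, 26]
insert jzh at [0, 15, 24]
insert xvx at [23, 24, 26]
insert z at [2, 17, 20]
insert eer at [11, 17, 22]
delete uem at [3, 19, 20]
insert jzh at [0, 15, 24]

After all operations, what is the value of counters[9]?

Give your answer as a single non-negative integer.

Step 1: insert skh at [9, 26, 28] -> counters=[0,0,0,0,0,0,0,0,0,1,0,0,0,0,0,0,0,0,0,0,0,0,0,0,0,0,1,0,1]
Step 2: insert uem at [3, 19, 20] -> counters=[0,0,0,1,0,0,0,0,0,1,0,0,0,0,0,0,0,0,0,1,1,0,0,0,0,0,1,0,1]
Step 3: insert hr at [3, 5, 11] -> counters=[0,0,0,2,0,1,0,0,0,1,0,1,0,0,0,0,0,0,0,1,1,0,0,0,0,0,1,0,1]
Step 4: insert to at [8, 18, 26] -> counters=[0,0,0,2,0,1,0,0,1,1,0,1,0,0,0,0,0,0,1,1,1,0,0,0,0,0,2,0,1]
Step 5: insert y at [2, 17, 23] -> counters=[0,0,1,2,0,1,0,0,1,1,0,1,0,0,0,0,0,1,1,1,1,0,0,1,0,0,2,0,1]
Step 6: insert lk at [15, 18, 23] -> counters=[0,0,1,2,0,1,0,0,1,1,0,1,0,0,0,1,0,1,2,1,1,0,0,2,0,0,2,0,1]
Step 7: insert k at [2, 8, 26] -> counters=[0,0,2,2,0,1,0,0,2,1,0,1,0,0,0,1,0,1,2,1,1,0,0,2,0,0,3,0,1]
Step 8: insert jzh at [0, 15, 24] -> counters=[1,0,2,2,0,1,0,0,2,1,0,1,0,0,0,2,0,1,2,1,1,0,0,2,1,0,3,0,1]
Step 9: insert xvx at [23, 24, 26] -> counters=[1,0,2,2,0,1,0,0,2,1,0,1,0,0,0,2,0,1,2,1,1,0,0,3,2,0,4,0,1]
Step 10: insert z at [2, 17, 20] -> counters=[1,0,3,2,0,1,0,0,2,1,0,1,0,0,0,2,0,2,2,1,2,0,0,3,2,0,4,0,1]
Step 11: insert eer at [11, 17, 22] -> counters=[1,0,3,2,0,1,0,0,2,1,0,2,0,0,0,2,0,3,2,1,2,0,1,3,2,0,4,0,1]
Step 12: delete uem at [3, 19, 20] -> counters=[1,0,3,1,0,1,0,0,2,1,0,2,0,0,0,2,0,3,2,0,1,0,1,3,2,0,4,0,1]
Step 13: insert jzh at [0, 15, 24] -> counters=[2,0,3,1,0,1,0,0,2,1,0,2,0,0,0,3,0,3,2,0,1,0,1,3,3,0,4,0,1]
Final counters=[2,0,3,1,0,1,0,0,2,1,0,2,0,0,0,3,0,3,2,0,1,0,1,3,3,0,4,0,1] -> counters[9]=1

Answer: 1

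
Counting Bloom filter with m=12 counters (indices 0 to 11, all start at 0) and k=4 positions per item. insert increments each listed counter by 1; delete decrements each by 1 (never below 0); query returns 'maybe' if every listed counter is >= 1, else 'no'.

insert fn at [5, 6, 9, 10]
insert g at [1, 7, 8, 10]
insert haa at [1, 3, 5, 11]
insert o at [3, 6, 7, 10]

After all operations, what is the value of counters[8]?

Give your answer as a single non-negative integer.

Answer: 1

Derivation:
Step 1: insert fn at [5, 6, 9, 10] -> counters=[0,0,0,0,0,1,1,0,0,1,1,0]
Step 2: insert g at [1, 7, 8, 10] -> counters=[0,1,0,0,0,1,1,1,1,1,2,0]
Step 3: insert haa at [1, 3, 5, 11] -> counters=[0,2,0,1,0,2,1,1,1,1,2,1]
Step 4: insert o at [3, 6, 7, 10] -> counters=[0,2,0,2,0,2,2,2,1,1,3,1]
Final counters=[0,2,0,2,0,2,2,2,1,1,3,1] -> counters[8]=1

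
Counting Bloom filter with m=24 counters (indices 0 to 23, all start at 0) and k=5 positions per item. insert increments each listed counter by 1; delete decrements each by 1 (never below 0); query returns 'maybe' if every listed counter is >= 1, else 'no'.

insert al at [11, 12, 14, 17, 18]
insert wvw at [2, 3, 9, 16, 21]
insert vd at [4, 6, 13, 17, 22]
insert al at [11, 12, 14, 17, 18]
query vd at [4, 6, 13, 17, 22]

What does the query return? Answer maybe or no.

Answer: maybe

Derivation:
Step 1: insert al at [11, 12, 14, 17, 18] -> counters=[0,0,0,0,0,0,0,0,0,0,0,1,1,0,1,0,0,1,1,0,0,0,0,0]
Step 2: insert wvw at [2, 3, 9, 16, 21] -> counters=[0,0,1,1,0,0,0,0,0,1,0,1,1,0,1,0,1,1,1,0,0,1,0,0]
Step 3: insert vd at [4, 6, 13, 17, 22] -> counters=[0,0,1,1,1,0,1,0,0,1,0,1,1,1,1,0,1,2,1,0,0,1,1,0]
Step 4: insert al at [11, 12, 14, 17, 18] -> counters=[0,0,1,1,1,0,1,0,0,1,0,2,2,1,2,0,1,3,2,0,0,1,1,0]
Query vd: check counters[4]=1 counters[6]=1 counters[13]=1 counters[17]=3 counters[22]=1 -> maybe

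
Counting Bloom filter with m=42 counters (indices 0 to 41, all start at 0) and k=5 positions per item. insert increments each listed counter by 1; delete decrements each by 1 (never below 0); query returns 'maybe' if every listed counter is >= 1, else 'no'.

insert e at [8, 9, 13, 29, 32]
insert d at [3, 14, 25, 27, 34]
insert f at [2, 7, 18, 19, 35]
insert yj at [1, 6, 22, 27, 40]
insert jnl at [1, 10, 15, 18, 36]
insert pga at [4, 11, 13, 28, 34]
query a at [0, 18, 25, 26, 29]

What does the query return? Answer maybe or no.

Step 1: insert e at [8, 9, 13, 29, 32] -> counters=[0,0,0,0,0,0,0,0,1,1,0,0,0,1,0,0,0,0,0,0,0,0,0,0,0,0,0,0,0,1,0,0,1,0,0,0,0,0,0,0,0,0]
Step 2: insert d at [3, 14, 25, 27, 34] -> counters=[0,0,0,1,0,0,0,0,1,1,0,0,0,1,1,0,0,0,0,0,0,0,0,0,0,1,0,1,0,1,0,0,1,0,1,0,0,0,0,0,0,0]
Step 3: insert f at [2, 7, 18, 19, 35] -> counters=[0,0,1,1,0,0,0,1,1,1,0,0,0,1,1,0,0,0,1,1,0,0,0,0,0,1,0,1,0,1,0,0,1,0,1,1,0,0,0,0,0,0]
Step 4: insert yj at [1, 6, 22, 27, 40] -> counters=[0,1,1,1,0,0,1,1,1,1,0,0,0,1,1,0,0,0,1,1,0,0,1,0,0,1,0,2,0,1,0,0,1,0,1,1,0,0,0,0,1,0]
Step 5: insert jnl at [1, 10, 15, 18, 36] -> counters=[0,2,1,1,0,0,1,1,1,1,1,0,0,1,1,1,0,0,2,1,0,0,1,0,0,1,0,2,0,1,0,0,1,0,1,1,1,0,0,0,1,0]
Step 6: insert pga at [4, 11, 13, 28, 34] -> counters=[0,2,1,1,1,0,1,1,1,1,1,1,0,2,1,1,0,0,2,1,0,0,1,0,0,1,0,2,1,1,0,0,1,0,2,1,1,0,0,0,1,0]
Query a: check counters[0]=0 counters[18]=2 counters[25]=1 counters[26]=0 counters[29]=1 -> no

Answer: no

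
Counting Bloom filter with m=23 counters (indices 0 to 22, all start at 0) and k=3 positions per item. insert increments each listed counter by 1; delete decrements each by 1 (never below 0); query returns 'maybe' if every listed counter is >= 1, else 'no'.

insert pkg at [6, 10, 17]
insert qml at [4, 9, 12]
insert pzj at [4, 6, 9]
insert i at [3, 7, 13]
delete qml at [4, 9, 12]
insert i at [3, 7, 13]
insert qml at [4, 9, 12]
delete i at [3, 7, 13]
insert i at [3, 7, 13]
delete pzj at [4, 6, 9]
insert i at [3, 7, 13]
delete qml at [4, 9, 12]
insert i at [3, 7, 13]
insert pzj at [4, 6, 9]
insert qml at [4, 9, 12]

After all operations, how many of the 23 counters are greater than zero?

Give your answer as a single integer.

Step 1: insert pkg at [6, 10, 17] -> counters=[0,0,0,0,0,0,1,0,0,0,1,0,0,0,0,0,0,1,0,0,0,0,0]
Step 2: insert qml at [4, 9, 12] -> counters=[0,0,0,0,1,0,1,0,0,1,1,0,1,0,0,0,0,1,0,0,0,0,0]
Step 3: insert pzj at [4, 6, 9] -> counters=[0,0,0,0,2,0,2,0,0,2,1,0,1,0,0,0,0,1,0,0,0,0,0]
Step 4: insert i at [3, 7, 13] -> counters=[0,0,0,1,2,0,2,1,0,2,1,0,1,1,0,0,0,1,0,0,0,0,0]
Step 5: delete qml at [4, 9, 12] -> counters=[0,0,0,1,1,0,2,1,0,1,1,0,0,1,0,0,0,1,0,0,0,0,0]
Step 6: insert i at [3, 7, 13] -> counters=[0,0,0,2,1,0,2,2,0,1,1,0,0,2,0,0,0,1,0,0,0,0,0]
Step 7: insert qml at [4, 9, 12] -> counters=[0,0,0,2,2,0,2,2,0,2,1,0,1,2,0,0,0,1,0,0,0,0,0]
Step 8: delete i at [3, 7, 13] -> counters=[0,0,0,1,2,0,2,1,0,2,1,0,1,1,0,0,0,1,0,0,0,0,0]
Step 9: insert i at [3, 7, 13] -> counters=[0,0,0,2,2,0,2,2,0,2,1,0,1,2,0,0,0,1,0,0,0,0,0]
Step 10: delete pzj at [4, 6, 9] -> counters=[0,0,0,2,1,0,1,2,0,1,1,0,1,2,0,0,0,1,0,0,0,0,0]
Step 11: insert i at [3, 7, 13] -> counters=[0,0,0,3,1,0,1,3,0,1,1,0,1,3,0,0,0,1,0,0,0,0,0]
Step 12: delete qml at [4, 9, 12] -> counters=[0,0,0,3,0,0,1,3,0,0,1,0,0,3,0,0,0,1,0,0,0,0,0]
Step 13: insert i at [3, 7, 13] -> counters=[0,0,0,4,0,0,1,4,0,0,1,0,0,4,0,0,0,1,0,0,0,0,0]
Step 14: insert pzj at [4, 6, 9] -> counters=[0,0,0,4,1,0,2,4,0,1,1,0,0,4,0,0,0,1,0,0,0,0,0]
Step 15: insert qml at [4, 9, 12] -> counters=[0,0,0,4,2,0,2,4,0,2,1,0,1,4,0,0,0,1,0,0,0,0,0]
Final counters=[0,0,0,4,2,0,2,4,0,2,1,0,1,4,0,0,0,1,0,0,0,0,0] -> 9 nonzero

Answer: 9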